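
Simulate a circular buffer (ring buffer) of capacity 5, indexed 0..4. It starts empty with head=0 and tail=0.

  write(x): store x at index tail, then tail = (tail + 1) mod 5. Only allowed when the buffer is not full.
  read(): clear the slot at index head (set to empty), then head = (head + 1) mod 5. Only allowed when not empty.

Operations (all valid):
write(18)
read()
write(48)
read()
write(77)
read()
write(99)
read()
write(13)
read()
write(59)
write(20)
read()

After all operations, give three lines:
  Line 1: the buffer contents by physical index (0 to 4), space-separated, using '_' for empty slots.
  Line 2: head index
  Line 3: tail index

write(18): buf=[18 _ _ _ _], head=0, tail=1, size=1
read(): buf=[_ _ _ _ _], head=1, tail=1, size=0
write(48): buf=[_ 48 _ _ _], head=1, tail=2, size=1
read(): buf=[_ _ _ _ _], head=2, tail=2, size=0
write(77): buf=[_ _ 77 _ _], head=2, tail=3, size=1
read(): buf=[_ _ _ _ _], head=3, tail=3, size=0
write(99): buf=[_ _ _ 99 _], head=3, tail=4, size=1
read(): buf=[_ _ _ _ _], head=4, tail=4, size=0
write(13): buf=[_ _ _ _ 13], head=4, tail=0, size=1
read(): buf=[_ _ _ _ _], head=0, tail=0, size=0
write(59): buf=[59 _ _ _ _], head=0, tail=1, size=1
write(20): buf=[59 20 _ _ _], head=0, tail=2, size=2
read(): buf=[_ 20 _ _ _], head=1, tail=2, size=1

Answer: _ 20 _ _ _
1
2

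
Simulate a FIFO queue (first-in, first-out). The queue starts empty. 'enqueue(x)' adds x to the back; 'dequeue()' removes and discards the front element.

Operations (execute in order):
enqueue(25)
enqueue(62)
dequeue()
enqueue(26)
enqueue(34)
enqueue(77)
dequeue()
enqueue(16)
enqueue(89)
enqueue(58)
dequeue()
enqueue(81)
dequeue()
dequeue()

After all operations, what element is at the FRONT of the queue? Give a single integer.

enqueue(25): queue = [25]
enqueue(62): queue = [25, 62]
dequeue(): queue = [62]
enqueue(26): queue = [62, 26]
enqueue(34): queue = [62, 26, 34]
enqueue(77): queue = [62, 26, 34, 77]
dequeue(): queue = [26, 34, 77]
enqueue(16): queue = [26, 34, 77, 16]
enqueue(89): queue = [26, 34, 77, 16, 89]
enqueue(58): queue = [26, 34, 77, 16, 89, 58]
dequeue(): queue = [34, 77, 16, 89, 58]
enqueue(81): queue = [34, 77, 16, 89, 58, 81]
dequeue(): queue = [77, 16, 89, 58, 81]
dequeue(): queue = [16, 89, 58, 81]

Answer: 16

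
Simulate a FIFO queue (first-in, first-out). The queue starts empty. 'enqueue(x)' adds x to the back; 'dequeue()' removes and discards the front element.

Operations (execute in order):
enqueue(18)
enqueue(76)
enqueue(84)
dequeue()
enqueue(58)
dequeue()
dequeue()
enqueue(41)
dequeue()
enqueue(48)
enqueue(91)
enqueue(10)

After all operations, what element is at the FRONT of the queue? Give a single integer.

Answer: 41

Derivation:
enqueue(18): queue = [18]
enqueue(76): queue = [18, 76]
enqueue(84): queue = [18, 76, 84]
dequeue(): queue = [76, 84]
enqueue(58): queue = [76, 84, 58]
dequeue(): queue = [84, 58]
dequeue(): queue = [58]
enqueue(41): queue = [58, 41]
dequeue(): queue = [41]
enqueue(48): queue = [41, 48]
enqueue(91): queue = [41, 48, 91]
enqueue(10): queue = [41, 48, 91, 10]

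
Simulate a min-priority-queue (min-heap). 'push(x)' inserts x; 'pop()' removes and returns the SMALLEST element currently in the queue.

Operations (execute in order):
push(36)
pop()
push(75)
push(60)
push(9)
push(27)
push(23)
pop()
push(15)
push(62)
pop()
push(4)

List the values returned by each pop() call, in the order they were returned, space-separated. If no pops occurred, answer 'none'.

Answer: 36 9 15

Derivation:
push(36): heap contents = [36]
pop() → 36: heap contents = []
push(75): heap contents = [75]
push(60): heap contents = [60, 75]
push(9): heap contents = [9, 60, 75]
push(27): heap contents = [9, 27, 60, 75]
push(23): heap contents = [9, 23, 27, 60, 75]
pop() → 9: heap contents = [23, 27, 60, 75]
push(15): heap contents = [15, 23, 27, 60, 75]
push(62): heap contents = [15, 23, 27, 60, 62, 75]
pop() → 15: heap contents = [23, 27, 60, 62, 75]
push(4): heap contents = [4, 23, 27, 60, 62, 75]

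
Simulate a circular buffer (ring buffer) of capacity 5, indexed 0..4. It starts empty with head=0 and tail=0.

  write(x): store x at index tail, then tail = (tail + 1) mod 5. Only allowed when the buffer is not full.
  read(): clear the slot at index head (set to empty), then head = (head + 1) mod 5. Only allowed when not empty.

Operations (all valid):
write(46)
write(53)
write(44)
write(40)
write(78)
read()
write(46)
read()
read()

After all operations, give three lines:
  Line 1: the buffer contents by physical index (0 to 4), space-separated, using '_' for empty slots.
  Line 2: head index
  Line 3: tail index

Answer: 46 _ _ 40 78
3
1

Derivation:
write(46): buf=[46 _ _ _ _], head=0, tail=1, size=1
write(53): buf=[46 53 _ _ _], head=0, tail=2, size=2
write(44): buf=[46 53 44 _ _], head=0, tail=3, size=3
write(40): buf=[46 53 44 40 _], head=0, tail=4, size=4
write(78): buf=[46 53 44 40 78], head=0, tail=0, size=5
read(): buf=[_ 53 44 40 78], head=1, tail=0, size=4
write(46): buf=[46 53 44 40 78], head=1, tail=1, size=5
read(): buf=[46 _ 44 40 78], head=2, tail=1, size=4
read(): buf=[46 _ _ 40 78], head=3, tail=1, size=3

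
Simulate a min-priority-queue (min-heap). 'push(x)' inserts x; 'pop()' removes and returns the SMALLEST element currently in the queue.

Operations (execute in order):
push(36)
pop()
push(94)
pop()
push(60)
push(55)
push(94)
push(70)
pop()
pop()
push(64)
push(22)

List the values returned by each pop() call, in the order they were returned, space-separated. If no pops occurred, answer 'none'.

Answer: 36 94 55 60

Derivation:
push(36): heap contents = [36]
pop() → 36: heap contents = []
push(94): heap contents = [94]
pop() → 94: heap contents = []
push(60): heap contents = [60]
push(55): heap contents = [55, 60]
push(94): heap contents = [55, 60, 94]
push(70): heap contents = [55, 60, 70, 94]
pop() → 55: heap contents = [60, 70, 94]
pop() → 60: heap contents = [70, 94]
push(64): heap contents = [64, 70, 94]
push(22): heap contents = [22, 64, 70, 94]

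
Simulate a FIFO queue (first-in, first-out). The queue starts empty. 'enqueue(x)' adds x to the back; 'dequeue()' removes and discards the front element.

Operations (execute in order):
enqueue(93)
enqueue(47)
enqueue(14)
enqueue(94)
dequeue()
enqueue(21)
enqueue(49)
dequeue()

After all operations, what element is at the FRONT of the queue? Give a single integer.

Answer: 14

Derivation:
enqueue(93): queue = [93]
enqueue(47): queue = [93, 47]
enqueue(14): queue = [93, 47, 14]
enqueue(94): queue = [93, 47, 14, 94]
dequeue(): queue = [47, 14, 94]
enqueue(21): queue = [47, 14, 94, 21]
enqueue(49): queue = [47, 14, 94, 21, 49]
dequeue(): queue = [14, 94, 21, 49]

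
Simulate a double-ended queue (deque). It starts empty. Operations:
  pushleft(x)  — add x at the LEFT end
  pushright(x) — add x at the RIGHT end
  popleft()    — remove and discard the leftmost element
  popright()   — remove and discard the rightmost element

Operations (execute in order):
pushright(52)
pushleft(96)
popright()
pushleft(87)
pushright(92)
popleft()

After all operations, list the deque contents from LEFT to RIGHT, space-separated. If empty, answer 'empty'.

pushright(52): [52]
pushleft(96): [96, 52]
popright(): [96]
pushleft(87): [87, 96]
pushright(92): [87, 96, 92]
popleft(): [96, 92]

Answer: 96 92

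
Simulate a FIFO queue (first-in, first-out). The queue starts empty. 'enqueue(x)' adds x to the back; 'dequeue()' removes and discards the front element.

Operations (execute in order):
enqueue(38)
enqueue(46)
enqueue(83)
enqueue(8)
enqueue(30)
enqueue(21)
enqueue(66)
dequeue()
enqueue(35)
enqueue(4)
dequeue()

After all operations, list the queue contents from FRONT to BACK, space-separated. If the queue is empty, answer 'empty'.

enqueue(38): [38]
enqueue(46): [38, 46]
enqueue(83): [38, 46, 83]
enqueue(8): [38, 46, 83, 8]
enqueue(30): [38, 46, 83, 8, 30]
enqueue(21): [38, 46, 83, 8, 30, 21]
enqueue(66): [38, 46, 83, 8, 30, 21, 66]
dequeue(): [46, 83, 8, 30, 21, 66]
enqueue(35): [46, 83, 8, 30, 21, 66, 35]
enqueue(4): [46, 83, 8, 30, 21, 66, 35, 4]
dequeue(): [83, 8, 30, 21, 66, 35, 4]

Answer: 83 8 30 21 66 35 4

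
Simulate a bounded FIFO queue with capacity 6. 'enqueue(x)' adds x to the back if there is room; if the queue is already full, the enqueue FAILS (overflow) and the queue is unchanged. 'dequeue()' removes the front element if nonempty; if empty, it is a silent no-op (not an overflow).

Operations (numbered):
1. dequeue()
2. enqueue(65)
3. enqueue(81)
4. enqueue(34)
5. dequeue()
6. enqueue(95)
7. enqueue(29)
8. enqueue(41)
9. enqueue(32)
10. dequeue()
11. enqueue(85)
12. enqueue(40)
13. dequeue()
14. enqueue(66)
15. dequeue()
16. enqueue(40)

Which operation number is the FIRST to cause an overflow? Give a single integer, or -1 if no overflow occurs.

Answer: 12

Derivation:
1. dequeue(): empty, no-op, size=0
2. enqueue(65): size=1
3. enqueue(81): size=2
4. enqueue(34): size=3
5. dequeue(): size=2
6. enqueue(95): size=3
7. enqueue(29): size=4
8. enqueue(41): size=5
9. enqueue(32): size=6
10. dequeue(): size=5
11. enqueue(85): size=6
12. enqueue(40): size=6=cap → OVERFLOW (fail)
13. dequeue(): size=5
14. enqueue(66): size=6
15. dequeue(): size=5
16. enqueue(40): size=6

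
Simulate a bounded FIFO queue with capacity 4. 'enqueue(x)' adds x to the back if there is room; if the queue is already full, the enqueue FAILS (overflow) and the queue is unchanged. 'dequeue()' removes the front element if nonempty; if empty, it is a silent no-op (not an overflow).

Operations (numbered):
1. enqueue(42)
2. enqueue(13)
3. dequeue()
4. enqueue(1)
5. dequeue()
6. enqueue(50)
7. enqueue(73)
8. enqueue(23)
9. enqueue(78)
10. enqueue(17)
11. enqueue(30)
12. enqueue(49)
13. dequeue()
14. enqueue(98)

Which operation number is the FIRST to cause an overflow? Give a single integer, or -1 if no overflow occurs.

1. enqueue(42): size=1
2. enqueue(13): size=2
3. dequeue(): size=1
4. enqueue(1): size=2
5. dequeue(): size=1
6. enqueue(50): size=2
7. enqueue(73): size=3
8. enqueue(23): size=4
9. enqueue(78): size=4=cap → OVERFLOW (fail)
10. enqueue(17): size=4=cap → OVERFLOW (fail)
11. enqueue(30): size=4=cap → OVERFLOW (fail)
12. enqueue(49): size=4=cap → OVERFLOW (fail)
13. dequeue(): size=3
14. enqueue(98): size=4

Answer: 9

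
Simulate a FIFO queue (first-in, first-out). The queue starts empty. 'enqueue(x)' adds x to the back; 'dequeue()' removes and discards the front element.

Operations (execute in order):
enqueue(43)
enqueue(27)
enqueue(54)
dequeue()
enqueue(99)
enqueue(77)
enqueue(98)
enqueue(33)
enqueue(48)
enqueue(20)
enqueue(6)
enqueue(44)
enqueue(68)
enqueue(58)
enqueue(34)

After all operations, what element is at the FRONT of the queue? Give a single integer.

Answer: 27

Derivation:
enqueue(43): queue = [43]
enqueue(27): queue = [43, 27]
enqueue(54): queue = [43, 27, 54]
dequeue(): queue = [27, 54]
enqueue(99): queue = [27, 54, 99]
enqueue(77): queue = [27, 54, 99, 77]
enqueue(98): queue = [27, 54, 99, 77, 98]
enqueue(33): queue = [27, 54, 99, 77, 98, 33]
enqueue(48): queue = [27, 54, 99, 77, 98, 33, 48]
enqueue(20): queue = [27, 54, 99, 77, 98, 33, 48, 20]
enqueue(6): queue = [27, 54, 99, 77, 98, 33, 48, 20, 6]
enqueue(44): queue = [27, 54, 99, 77, 98, 33, 48, 20, 6, 44]
enqueue(68): queue = [27, 54, 99, 77, 98, 33, 48, 20, 6, 44, 68]
enqueue(58): queue = [27, 54, 99, 77, 98, 33, 48, 20, 6, 44, 68, 58]
enqueue(34): queue = [27, 54, 99, 77, 98, 33, 48, 20, 6, 44, 68, 58, 34]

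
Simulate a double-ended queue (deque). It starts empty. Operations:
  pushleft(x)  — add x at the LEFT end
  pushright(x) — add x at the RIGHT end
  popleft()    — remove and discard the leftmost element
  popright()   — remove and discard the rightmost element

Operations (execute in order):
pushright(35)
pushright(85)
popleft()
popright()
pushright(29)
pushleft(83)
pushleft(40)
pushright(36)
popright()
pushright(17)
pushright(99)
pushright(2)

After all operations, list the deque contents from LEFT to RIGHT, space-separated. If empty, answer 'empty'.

pushright(35): [35]
pushright(85): [35, 85]
popleft(): [85]
popright(): []
pushright(29): [29]
pushleft(83): [83, 29]
pushleft(40): [40, 83, 29]
pushright(36): [40, 83, 29, 36]
popright(): [40, 83, 29]
pushright(17): [40, 83, 29, 17]
pushright(99): [40, 83, 29, 17, 99]
pushright(2): [40, 83, 29, 17, 99, 2]

Answer: 40 83 29 17 99 2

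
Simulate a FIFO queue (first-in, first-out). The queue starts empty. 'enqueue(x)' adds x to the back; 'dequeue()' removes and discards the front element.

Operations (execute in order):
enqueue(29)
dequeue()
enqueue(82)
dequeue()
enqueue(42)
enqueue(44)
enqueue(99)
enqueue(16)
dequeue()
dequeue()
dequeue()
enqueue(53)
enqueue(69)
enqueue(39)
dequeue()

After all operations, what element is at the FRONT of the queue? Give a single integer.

Answer: 53

Derivation:
enqueue(29): queue = [29]
dequeue(): queue = []
enqueue(82): queue = [82]
dequeue(): queue = []
enqueue(42): queue = [42]
enqueue(44): queue = [42, 44]
enqueue(99): queue = [42, 44, 99]
enqueue(16): queue = [42, 44, 99, 16]
dequeue(): queue = [44, 99, 16]
dequeue(): queue = [99, 16]
dequeue(): queue = [16]
enqueue(53): queue = [16, 53]
enqueue(69): queue = [16, 53, 69]
enqueue(39): queue = [16, 53, 69, 39]
dequeue(): queue = [53, 69, 39]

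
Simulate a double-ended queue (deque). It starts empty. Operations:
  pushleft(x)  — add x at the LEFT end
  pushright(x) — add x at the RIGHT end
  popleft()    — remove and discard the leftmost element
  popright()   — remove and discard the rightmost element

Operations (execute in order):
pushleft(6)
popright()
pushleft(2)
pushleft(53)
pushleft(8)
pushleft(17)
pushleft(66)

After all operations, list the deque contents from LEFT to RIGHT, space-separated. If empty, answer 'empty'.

Answer: 66 17 8 53 2

Derivation:
pushleft(6): [6]
popright(): []
pushleft(2): [2]
pushleft(53): [53, 2]
pushleft(8): [8, 53, 2]
pushleft(17): [17, 8, 53, 2]
pushleft(66): [66, 17, 8, 53, 2]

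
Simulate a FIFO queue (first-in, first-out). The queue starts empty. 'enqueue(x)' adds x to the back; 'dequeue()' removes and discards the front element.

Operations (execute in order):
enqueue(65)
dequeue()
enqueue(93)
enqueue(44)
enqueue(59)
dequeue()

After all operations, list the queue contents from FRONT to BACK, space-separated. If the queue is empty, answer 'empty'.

Answer: 44 59

Derivation:
enqueue(65): [65]
dequeue(): []
enqueue(93): [93]
enqueue(44): [93, 44]
enqueue(59): [93, 44, 59]
dequeue(): [44, 59]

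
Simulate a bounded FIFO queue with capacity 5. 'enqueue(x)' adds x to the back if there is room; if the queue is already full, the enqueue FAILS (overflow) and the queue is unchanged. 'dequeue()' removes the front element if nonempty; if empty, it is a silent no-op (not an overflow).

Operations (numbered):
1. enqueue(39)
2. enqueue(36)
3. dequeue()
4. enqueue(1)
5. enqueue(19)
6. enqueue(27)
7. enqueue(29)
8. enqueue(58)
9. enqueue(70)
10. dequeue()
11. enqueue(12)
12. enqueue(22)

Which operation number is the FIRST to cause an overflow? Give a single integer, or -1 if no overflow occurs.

1. enqueue(39): size=1
2. enqueue(36): size=2
3. dequeue(): size=1
4. enqueue(1): size=2
5. enqueue(19): size=3
6. enqueue(27): size=4
7. enqueue(29): size=5
8. enqueue(58): size=5=cap → OVERFLOW (fail)
9. enqueue(70): size=5=cap → OVERFLOW (fail)
10. dequeue(): size=4
11. enqueue(12): size=5
12. enqueue(22): size=5=cap → OVERFLOW (fail)

Answer: 8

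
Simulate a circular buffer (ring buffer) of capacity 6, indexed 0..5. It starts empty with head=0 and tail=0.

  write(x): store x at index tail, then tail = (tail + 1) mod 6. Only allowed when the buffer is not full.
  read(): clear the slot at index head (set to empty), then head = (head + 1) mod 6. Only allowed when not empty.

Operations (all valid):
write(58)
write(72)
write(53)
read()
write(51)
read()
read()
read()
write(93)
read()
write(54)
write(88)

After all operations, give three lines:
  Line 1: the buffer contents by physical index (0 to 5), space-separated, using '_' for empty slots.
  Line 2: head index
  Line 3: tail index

write(58): buf=[58 _ _ _ _ _], head=0, tail=1, size=1
write(72): buf=[58 72 _ _ _ _], head=0, tail=2, size=2
write(53): buf=[58 72 53 _ _ _], head=0, tail=3, size=3
read(): buf=[_ 72 53 _ _ _], head=1, tail=3, size=2
write(51): buf=[_ 72 53 51 _ _], head=1, tail=4, size=3
read(): buf=[_ _ 53 51 _ _], head=2, tail=4, size=2
read(): buf=[_ _ _ 51 _ _], head=3, tail=4, size=1
read(): buf=[_ _ _ _ _ _], head=4, tail=4, size=0
write(93): buf=[_ _ _ _ 93 _], head=4, tail=5, size=1
read(): buf=[_ _ _ _ _ _], head=5, tail=5, size=0
write(54): buf=[_ _ _ _ _ 54], head=5, tail=0, size=1
write(88): buf=[88 _ _ _ _ 54], head=5, tail=1, size=2

Answer: 88 _ _ _ _ 54
5
1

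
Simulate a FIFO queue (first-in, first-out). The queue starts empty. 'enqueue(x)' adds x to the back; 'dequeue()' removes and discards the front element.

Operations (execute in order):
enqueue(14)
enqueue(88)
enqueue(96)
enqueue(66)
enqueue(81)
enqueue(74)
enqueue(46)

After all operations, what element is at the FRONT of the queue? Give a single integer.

enqueue(14): queue = [14]
enqueue(88): queue = [14, 88]
enqueue(96): queue = [14, 88, 96]
enqueue(66): queue = [14, 88, 96, 66]
enqueue(81): queue = [14, 88, 96, 66, 81]
enqueue(74): queue = [14, 88, 96, 66, 81, 74]
enqueue(46): queue = [14, 88, 96, 66, 81, 74, 46]

Answer: 14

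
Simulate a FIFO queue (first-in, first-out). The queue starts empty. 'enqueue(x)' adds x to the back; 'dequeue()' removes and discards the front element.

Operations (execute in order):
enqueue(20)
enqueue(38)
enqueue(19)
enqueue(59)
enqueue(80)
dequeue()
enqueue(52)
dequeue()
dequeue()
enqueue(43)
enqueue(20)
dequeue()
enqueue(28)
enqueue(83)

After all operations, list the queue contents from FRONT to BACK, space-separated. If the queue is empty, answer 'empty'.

Answer: 80 52 43 20 28 83

Derivation:
enqueue(20): [20]
enqueue(38): [20, 38]
enqueue(19): [20, 38, 19]
enqueue(59): [20, 38, 19, 59]
enqueue(80): [20, 38, 19, 59, 80]
dequeue(): [38, 19, 59, 80]
enqueue(52): [38, 19, 59, 80, 52]
dequeue(): [19, 59, 80, 52]
dequeue(): [59, 80, 52]
enqueue(43): [59, 80, 52, 43]
enqueue(20): [59, 80, 52, 43, 20]
dequeue(): [80, 52, 43, 20]
enqueue(28): [80, 52, 43, 20, 28]
enqueue(83): [80, 52, 43, 20, 28, 83]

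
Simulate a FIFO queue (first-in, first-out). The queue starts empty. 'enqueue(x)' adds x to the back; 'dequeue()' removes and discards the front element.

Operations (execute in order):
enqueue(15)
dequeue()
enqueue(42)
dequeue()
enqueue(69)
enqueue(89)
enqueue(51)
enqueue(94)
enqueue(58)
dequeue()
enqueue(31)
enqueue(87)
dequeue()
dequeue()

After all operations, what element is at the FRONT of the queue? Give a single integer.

enqueue(15): queue = [15]
dequeue(): queue = []
enqueue(42): queue = [42]
dequeue(): queue = []
enqueue(69): queue = [69]
enqueue(89): queue = [69, 89]
enqueue(51): queue = [69, 89, 51]
enqueue(94): queue = [69, 89, 51, 94]
enqueue(58): queue = [69, 89, 51, 94, 58]
dequeue(): queue = [89, 51, 94, 58]
enqueue(31): queue = [89, 51, 94, 58, 31]
enqueue(87): queue = [89, 51, 94, 58, 31, 87]
dequeue(): queue = [51, 94, 58, 31, 87]
dequeue(): queue = [94, 58, 31, 87]

Answer: 94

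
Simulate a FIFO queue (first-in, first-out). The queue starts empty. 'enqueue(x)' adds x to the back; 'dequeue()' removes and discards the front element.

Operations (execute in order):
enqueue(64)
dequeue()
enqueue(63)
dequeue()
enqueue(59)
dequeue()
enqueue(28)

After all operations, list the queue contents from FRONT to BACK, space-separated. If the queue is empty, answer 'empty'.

Answer: 28

Derivation:
enqueue(64): [64]
dequeue(): []
enqueue(63): [63]
dequeue(): []
enqueue(59): [59]
dequeue(): []
enqueue(28): [28]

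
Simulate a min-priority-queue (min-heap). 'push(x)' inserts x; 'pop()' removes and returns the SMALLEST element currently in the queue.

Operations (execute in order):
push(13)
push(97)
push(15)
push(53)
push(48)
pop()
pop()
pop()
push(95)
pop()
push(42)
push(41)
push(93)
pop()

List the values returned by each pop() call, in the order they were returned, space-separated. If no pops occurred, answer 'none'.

Answer: 13 15 48 53 41

Derivation:
push(13): heap contents = [13]
push(97): heap contents = [13, 97]
push(15): heap contents = [13, 15, 97]
push(53): heap contents = [13, 15, 53, 97]
push(48): heap contents = [13, 15, 48, 53, 97]
pop() → 13: heap contents = [15, 48, 53, 97]
pop() → 15: heap contents = [48, 53, 97]
pop() → 48: heap contents = [53, 97]
push(95): heap contents = [53, 95, 97]
pop() → 53: heap contents = [95, 97]
push(42): heap contents = [42, 95, 97]
push(41): heap contents = [41, 42, 95, 97]
push(93): heap contents = [41, 42, 93, 95, 97]
pop() → 41: heap contents = [42, 93, 95, 97]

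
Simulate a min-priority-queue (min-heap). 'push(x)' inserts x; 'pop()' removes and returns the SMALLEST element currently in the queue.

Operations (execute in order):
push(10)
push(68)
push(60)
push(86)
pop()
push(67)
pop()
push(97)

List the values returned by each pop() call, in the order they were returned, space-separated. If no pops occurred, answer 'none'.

Answer: 10 60

Derivation:
push(10): heap contents = [10]
push(68): heap contents = [10, 68]
push(60): heap contents = [10, 60, 68]
push(86): heap contents = [10, 60, 68, 86]
pop() → 10: heap contents = [60, 68, 86]
push(67): heap contents = [60, 67, 68, 86]
pop() → 60: heap contents = [67, 68, 86]
push(97): heap contents = [67, 68, 86, 97]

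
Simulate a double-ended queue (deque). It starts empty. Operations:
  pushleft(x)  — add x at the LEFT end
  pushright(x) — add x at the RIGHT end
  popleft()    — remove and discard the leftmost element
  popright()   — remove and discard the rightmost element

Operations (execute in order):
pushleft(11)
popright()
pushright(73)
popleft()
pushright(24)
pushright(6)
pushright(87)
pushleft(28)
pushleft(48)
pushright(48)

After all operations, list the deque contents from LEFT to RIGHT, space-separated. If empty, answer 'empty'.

pushleft(11): [11]
popright(): []
pushright(73): [73]
popleft(): []
pushright(24): [24]
pushright(6): [24, 6]
pushright(87): [24, 6, 87]
pushleft(28): [28, 24, 6, 87]
pushleft(48): [48, 28, 24, 6, 87]
pushright(48): [48, 28, 24, 6, 87, 48]

Answer: 48 28 24 6 87 48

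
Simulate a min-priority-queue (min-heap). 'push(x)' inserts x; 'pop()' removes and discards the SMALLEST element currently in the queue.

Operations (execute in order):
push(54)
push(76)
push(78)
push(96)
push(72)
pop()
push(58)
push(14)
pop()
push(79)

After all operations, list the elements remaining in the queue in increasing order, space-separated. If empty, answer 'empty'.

push(54): heap contents = [54]
push(76): heap contents = [54, 76]
push(78): heap contents = [54, 76, 78]
push(96): heap contents = [54, 76, 78, 96]
push(72): heap contents = [54, 72, 76, 78, 96]
pop() → 54: heap contents = [72, 76, 78, 96]
push(58): heap contents = [58, 72, 76, 78, 96]
push(14): heap contents = [14, 58, 72, 76, 78, 96]
pop() → 14: heap contents = [58, 72, 76, 78, 96]
push(79): heap contents = [58, 72, 76, 78, 79, 96]

Answer: 58 72 76 78 79 96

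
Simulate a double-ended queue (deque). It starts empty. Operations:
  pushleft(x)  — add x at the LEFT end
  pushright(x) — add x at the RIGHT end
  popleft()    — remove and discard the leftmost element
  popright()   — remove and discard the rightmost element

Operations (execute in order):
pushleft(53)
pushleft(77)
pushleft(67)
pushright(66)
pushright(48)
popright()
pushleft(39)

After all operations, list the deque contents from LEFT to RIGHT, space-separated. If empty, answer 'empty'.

pushleft(53): [53]
pushleft(77): [77, 53]
pushleft(67): [67, 77, 53]
pushright(66): [67, 77, 53, 66]
pushright(48): [67, 77, 53, 66, 48]
popright(): [67, 77, 53, 66]
pushleft(39): [39, 67, 77, 53, 66]

Answer: 39 67 77 53 66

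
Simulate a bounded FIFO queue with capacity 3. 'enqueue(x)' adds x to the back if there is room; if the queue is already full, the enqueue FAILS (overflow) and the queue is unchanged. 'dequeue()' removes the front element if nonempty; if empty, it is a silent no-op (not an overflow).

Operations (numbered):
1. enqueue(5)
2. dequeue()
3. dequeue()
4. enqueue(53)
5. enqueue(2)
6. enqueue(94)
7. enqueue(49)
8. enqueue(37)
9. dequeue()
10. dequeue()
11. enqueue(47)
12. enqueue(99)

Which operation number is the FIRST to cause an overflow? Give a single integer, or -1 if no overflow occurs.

1. enqueue(5): size=1
2. dequeue(): size=0
3. dequeue(): empty, no-op, size=0
4. enqueue(53): size=1
5. enqueue(2): size=2
6. enqueue(94): size=3
7. enqueue(49): size=3=cap → OVERFLOW (fail)
8. enqueue(37): size=3=cap → OVERFLOW (fail)
9. dequeue(): size=2
10. dequeue(): size=1
11. enqueue(47): size=2
12. enqueue(99): size=3

Answer: 7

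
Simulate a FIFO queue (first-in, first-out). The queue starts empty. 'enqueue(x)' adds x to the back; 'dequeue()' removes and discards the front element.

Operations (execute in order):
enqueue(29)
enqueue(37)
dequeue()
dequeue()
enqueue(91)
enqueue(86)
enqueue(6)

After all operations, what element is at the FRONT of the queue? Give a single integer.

Answer: 91

Derivation:
enqueue(29): queue = [29]
enqueue(37): queue = [29, 37]
dequeue(): queue = [37]
dequeue(): queue = []
enqueue(91): queue = [91]
enqueue(86): queue = [91, 86]
enqueue(6): queue = [91, 86, 6]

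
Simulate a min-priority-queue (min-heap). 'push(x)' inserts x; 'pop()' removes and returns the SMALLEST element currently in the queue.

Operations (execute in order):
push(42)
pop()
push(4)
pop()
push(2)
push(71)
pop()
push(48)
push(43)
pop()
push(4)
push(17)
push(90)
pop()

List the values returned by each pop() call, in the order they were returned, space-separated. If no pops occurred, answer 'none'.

push(42): heap contents = [42]
pop() → 42: heap contents = []
push(4): heap contents = [4]
pop() → 4: heap contents = []
push(2): heap contents = [2]
push(71): heap contents = [2, 71]
pop() → 2: heap contents = [71]
push(48): heap contents = [48, 71]
push(43): heap contents = [43, 48, 71]
pop() → 43: heap contents = [48, 71]
push(4): heap contents = [4, 48, 71]
push(17): heap contents = [4, 17, 48, 71]
push(90): heap contents = [4, 17, 48, 71, 90]
pop() → 4: heap contents = [17, 48, 71, 90]

Answer: 42 4 2 43 4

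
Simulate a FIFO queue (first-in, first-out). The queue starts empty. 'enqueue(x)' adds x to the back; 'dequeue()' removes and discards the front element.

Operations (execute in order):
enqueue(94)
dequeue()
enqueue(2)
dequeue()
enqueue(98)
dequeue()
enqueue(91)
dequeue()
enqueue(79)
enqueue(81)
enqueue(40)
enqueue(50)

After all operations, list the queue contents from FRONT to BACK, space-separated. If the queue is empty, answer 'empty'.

enqueue(94): [94]
dequeue(): []
enqueue(2): [2]
dequeue(): []
enqueue(98): [98]
dequeue(): []
enqueue(91): [91]
dequeue(): []
enqueue(79): [79]
enqueue(81): [79, 81]
enqueue(40): [79, 81, 40]
enqueue(50): [79, 81, 40, 50]

Answer: 79 81 40 50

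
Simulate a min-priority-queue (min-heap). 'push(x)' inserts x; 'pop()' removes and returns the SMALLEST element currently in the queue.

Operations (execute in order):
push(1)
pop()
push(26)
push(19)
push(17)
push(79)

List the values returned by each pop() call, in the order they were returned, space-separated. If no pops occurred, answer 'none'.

Answer: 1

Derivation:
push(1): heap contents = [1]
pop() → 1: heap contents = []
push(26): heap contents = [26]
push(19): heap contents = [19, 26]
push(17): heap contents = [17, 19, 26]
push(79): heap contents = [17, 19, 26, 79]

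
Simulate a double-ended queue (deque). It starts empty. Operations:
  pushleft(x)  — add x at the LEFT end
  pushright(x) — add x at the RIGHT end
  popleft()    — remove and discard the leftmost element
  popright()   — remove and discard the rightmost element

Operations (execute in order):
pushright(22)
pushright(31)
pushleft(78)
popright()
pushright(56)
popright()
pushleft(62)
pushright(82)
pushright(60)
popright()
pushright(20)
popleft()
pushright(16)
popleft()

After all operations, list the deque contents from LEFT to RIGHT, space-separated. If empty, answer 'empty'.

Answer: 22 82 20 16

Derivation:
pushright(22): [22]
pushright(31): [22, 31]
pushleft(78): [78, 22, 31]
popright(): [78, 22]
pushright(56): [78, 22, 56]
popright(): [78, 22]
pushleft(62): [62, 78, 22]
pushright(82): [62, 78, 22, 82]
pushright(60): [62, 78, 22, 82, 60]
popright(): [62, 78, 22, 82]
pushright(20): [62, 78, 22, 82, 20]
popleft(): [78, 22, 82, 20]
pushright(16): [78, 22, 82, 20, 16]
popleft(): [22, 82, 20, 16]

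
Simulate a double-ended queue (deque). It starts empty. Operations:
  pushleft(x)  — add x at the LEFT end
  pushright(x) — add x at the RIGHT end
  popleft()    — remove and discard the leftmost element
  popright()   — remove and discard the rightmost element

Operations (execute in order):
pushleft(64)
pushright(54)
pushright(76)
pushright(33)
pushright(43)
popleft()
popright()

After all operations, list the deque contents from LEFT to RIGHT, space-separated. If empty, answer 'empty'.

pushleft(64): [64]
pushright(54): [64, 54]
pushright(76): [64, 54, 76]
pushright(33): [64, 54, 76, 33]
pushright(43): [64, 54, 76, 33, 43]
popleft(): [54, 76, 33, 43]
popright(): [54, 76, 33]

Answer: 54 76 33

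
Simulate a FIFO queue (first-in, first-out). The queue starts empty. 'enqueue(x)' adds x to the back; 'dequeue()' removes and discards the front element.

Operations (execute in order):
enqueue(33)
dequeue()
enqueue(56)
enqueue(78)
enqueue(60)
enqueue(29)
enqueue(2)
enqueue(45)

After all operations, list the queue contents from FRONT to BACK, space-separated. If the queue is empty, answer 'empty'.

enqueue(33): [33]
dequeue(): []
enqueue(56): [56]
enqueue(78): [56, 78]
enqueue(60): [56, 78, 60]
enqueue(29): [56, 78, 60, 29]
enqueue(2): [56, 78, 60, 29, 2]
enqueue(45): [56, 78, 60, 29, 2, 45]

Answer: 56 78 60 29 2 45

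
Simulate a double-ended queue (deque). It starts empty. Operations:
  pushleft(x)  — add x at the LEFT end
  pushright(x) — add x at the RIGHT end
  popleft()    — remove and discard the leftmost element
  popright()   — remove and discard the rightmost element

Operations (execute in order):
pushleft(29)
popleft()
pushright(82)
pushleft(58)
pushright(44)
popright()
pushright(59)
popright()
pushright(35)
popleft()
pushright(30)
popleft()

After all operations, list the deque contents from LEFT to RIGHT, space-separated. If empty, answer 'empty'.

pushleft(29): [29]
popleft(): []
pushright(82): [82]
pushleft(58): [58, 82]
pushright(44): [58, 82, 44]
popright(): [58, 82]
pushright(59): [58, 82, 59]
popright(): [58, 82]
pushright(35): [58, 82, 35]
popleft(): [82, 35]
pushright(30): [82, 35, 30]
popleft(): [35, 30]

Answer: 35 30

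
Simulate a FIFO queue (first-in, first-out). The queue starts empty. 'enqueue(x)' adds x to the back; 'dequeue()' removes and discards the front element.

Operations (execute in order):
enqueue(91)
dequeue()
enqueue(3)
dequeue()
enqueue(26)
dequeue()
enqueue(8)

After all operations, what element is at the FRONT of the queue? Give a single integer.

enqueue(91): queue = [91]
dequeue(): queue = []
enqueue(3): queue = [3]
dequeue(): queue = []
enqueue(26): queue = [26]
dequeue(): queue = []
enqueue(8): queue = [8]

Answer: 8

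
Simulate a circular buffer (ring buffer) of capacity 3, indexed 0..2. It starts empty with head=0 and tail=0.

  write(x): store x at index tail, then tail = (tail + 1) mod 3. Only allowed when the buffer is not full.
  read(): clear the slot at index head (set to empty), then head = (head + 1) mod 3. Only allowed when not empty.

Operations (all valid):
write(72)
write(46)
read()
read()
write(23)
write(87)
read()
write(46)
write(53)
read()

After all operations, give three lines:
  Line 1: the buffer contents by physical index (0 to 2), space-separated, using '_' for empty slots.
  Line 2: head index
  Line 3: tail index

write(72): buf=[72 _ _], head=0, tail=1, size=1
write(46): buf=[72 46 _], head=0, tail=2, size=2
read(): buf=[_ 46 _], head=1, tail=2, size=1
read(): buf=[_ _ _], head=2, tail=2, size=0
write(23): buf=[_ _ 23], head=2, tail=0, size=1
write(87): buf=[87 _ 23], head=2, tail=1, size=2
read(): buf=[87 _ _], head=0, tail=1, size=1
write(46): buf=[87 46 _], head=0, tail=2, size=2
write(53): buf=[87 46 53], head=0, tail=0, size=3
read(): buf=[_ 46 53], head=1, tail=0, size=2

Answer: _ 46 53
1
0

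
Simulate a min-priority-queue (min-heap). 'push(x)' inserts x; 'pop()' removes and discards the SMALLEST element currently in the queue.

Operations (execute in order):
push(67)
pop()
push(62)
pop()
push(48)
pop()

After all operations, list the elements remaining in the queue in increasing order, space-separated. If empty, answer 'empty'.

push(67): heap contents = [67]
pop() → 67: heap contents = []
push(62): heap contents = [62]
pop() → 62: heap contents = []
push(48): heap contents = [48]
pop() → 48: heap contents = []

Answer: empty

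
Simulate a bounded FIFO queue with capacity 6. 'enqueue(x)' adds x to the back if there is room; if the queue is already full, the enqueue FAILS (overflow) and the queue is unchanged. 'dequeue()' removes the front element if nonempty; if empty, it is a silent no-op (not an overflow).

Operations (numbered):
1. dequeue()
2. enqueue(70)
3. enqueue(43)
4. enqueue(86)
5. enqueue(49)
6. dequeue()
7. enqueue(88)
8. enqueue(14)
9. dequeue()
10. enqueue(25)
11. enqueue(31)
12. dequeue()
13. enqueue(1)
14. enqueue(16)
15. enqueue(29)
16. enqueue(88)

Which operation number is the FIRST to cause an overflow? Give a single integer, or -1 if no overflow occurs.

Answer: 14

Derivation:
1. dequeue(): empty, no-op, size=0
2. enqueue(70): size=1
3. enqueue(43): size=2
4. enqueue(86): size=3
5. enqueue(49): size=4
6. dequeue(): size=3
7. enqueue(88): size=4
8. enqueue(14): size=5
9. dequeue(): size=4
10. enqueue(25): size=5
11. enqueue(31): size=6
12. dequeue(): size=5
13. enqueue(1): size=6
14. enqueue(16): size=6=cap → OVERFLOW (fail)
15. enqueue(29): size=6=cap → OVERFLOW (fail)
16. enqueue(88): size=6=cap → OVERFLOW (fail)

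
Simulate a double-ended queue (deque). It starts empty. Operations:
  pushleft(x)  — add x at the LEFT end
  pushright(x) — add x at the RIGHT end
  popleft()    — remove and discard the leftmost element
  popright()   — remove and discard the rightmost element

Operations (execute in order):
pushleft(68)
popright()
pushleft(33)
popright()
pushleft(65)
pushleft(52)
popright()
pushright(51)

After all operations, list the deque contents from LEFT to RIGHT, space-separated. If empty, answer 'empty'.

Answer: 52 51

Derivation:
pushleft(68): [68]
popright(): []
pushleft(33): [33]
popright(): []
pushleft(65): [65]
pushleft(52): [52, 65]
popright(): [52]
pushright(51): [52, 51]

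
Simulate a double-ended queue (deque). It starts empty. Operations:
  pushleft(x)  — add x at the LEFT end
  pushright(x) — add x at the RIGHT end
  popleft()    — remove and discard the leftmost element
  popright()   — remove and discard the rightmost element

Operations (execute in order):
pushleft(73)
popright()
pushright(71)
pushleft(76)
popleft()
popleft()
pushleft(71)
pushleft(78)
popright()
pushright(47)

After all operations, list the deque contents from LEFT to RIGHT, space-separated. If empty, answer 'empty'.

Answer: 78 47

Derivation:
pushleft(73): [73]
popright(): []
pushright(71): [71]
pushleft(76): [76, 71]
popleft(): [71]
popleft(): []
pushleft(71): [71]
pushleft(78): [78, 71]
popright(): [78]
pushright(47): [78, 47]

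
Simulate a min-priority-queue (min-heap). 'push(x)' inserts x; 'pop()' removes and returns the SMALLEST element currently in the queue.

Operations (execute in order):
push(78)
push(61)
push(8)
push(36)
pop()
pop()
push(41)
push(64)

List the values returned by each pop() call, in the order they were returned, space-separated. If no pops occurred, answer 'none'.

push(78): heap contents = [78]
push(61): heap contents = [61, 78]
push(8): heap contents = [8, 61, 78]
push(36): heap contents = [8, 36, 61, 78]
pop() → 8: heap contents = [36, 61, 78]
pop() → 36: heap contents = [61, 78]
push(41): heap contents = [41, 61, 78]
push(64): heap contents = [41, 61, 64, 78]

Answer: 8 36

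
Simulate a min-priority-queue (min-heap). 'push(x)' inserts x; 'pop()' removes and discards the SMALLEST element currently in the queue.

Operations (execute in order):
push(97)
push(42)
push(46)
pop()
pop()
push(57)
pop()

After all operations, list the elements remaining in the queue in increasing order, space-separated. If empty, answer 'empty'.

Answer: 97

Derivation:
push(97): heap contents = [97]
push(42): heap contents = [42, 97]
push(46): heap contents = [42, 46, 97]
pop() → 42: heap contents = [46, 97]
pop() → 46: heap contents = [97]
push(57): heap contents = [57, 97]
pop() → 57: heap contents = [97]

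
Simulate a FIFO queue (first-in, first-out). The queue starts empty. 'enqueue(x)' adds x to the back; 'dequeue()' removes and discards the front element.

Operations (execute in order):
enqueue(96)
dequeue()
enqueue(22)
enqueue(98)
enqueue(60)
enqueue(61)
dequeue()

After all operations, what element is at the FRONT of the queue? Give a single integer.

enqueue(96): queue = [96]
dequeue(): queue = []
enqueue(22): queue = [22]
enqueue(98): queue = [22, 98]
enqueue(60): queue = [22, 98, 60]
enqueue(61): queue = [22, 98, 60, 61]
dequeue(): queue = [98, 60, 61]

Answer: 98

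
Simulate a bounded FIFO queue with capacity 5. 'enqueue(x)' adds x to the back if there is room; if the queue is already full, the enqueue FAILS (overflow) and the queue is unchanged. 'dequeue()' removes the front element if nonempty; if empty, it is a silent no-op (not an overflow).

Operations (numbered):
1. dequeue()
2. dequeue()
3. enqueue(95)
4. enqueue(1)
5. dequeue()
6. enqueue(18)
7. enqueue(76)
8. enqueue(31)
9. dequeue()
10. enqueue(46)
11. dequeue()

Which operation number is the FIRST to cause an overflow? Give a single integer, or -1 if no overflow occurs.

Answer: -1

Derivation:
1. dequeue(): empty, no-op, size=0
2. dequeue(): empty, no-op, size=0
3. enqueue(95): size=1
4. enqueue(1): size=2
5. dequeue(): size=1
6. enqueue(18): size=2
7. enqueue(76): size=3
8. enqueue(31): size=4
9. dequeue(): size=3
10. enqueue(46): size=4
11. dequeue(): size=3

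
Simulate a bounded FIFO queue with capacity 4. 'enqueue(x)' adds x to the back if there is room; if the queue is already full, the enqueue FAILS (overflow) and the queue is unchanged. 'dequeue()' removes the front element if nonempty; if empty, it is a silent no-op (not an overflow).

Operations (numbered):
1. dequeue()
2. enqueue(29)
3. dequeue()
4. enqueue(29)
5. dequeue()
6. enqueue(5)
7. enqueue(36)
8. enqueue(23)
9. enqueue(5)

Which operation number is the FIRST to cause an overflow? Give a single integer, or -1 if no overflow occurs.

1. dequeue(): empty, no-op, size=0
2. enqueue(29): size=1
3. dequeue(): size=0
4. enqueue(29): size=1
5. dequeue(): size=0
6. enqueue(5): size=1
7. enqueue(36): size=2
8. enqueue(23): size=3
9. enqueue(5): size=4

Answer: -1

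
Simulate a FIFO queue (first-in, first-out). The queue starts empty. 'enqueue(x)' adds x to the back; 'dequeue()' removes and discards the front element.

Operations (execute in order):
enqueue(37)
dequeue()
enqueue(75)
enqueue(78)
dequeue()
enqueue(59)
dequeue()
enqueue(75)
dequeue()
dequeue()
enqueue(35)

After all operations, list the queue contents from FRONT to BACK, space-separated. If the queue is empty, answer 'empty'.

enqueue(37): [37]
dequeue(): []
enqueue(75): [75]
enqueue(78): [75, 78]
dequeue(): [78]
enqueue(59): [78, 59]
dequeue(): [59]
enqueue(75): [59, 75]
dequeue(): [75]
dequeue(): []
enqueue(35): [35]

Answer: 35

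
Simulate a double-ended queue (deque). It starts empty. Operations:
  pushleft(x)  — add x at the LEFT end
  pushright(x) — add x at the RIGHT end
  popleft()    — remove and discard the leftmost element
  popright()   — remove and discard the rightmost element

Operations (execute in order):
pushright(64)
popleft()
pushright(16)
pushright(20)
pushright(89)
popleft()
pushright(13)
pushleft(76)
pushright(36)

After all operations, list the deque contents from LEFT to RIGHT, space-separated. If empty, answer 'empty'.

pushright(64): [64]
popleft(): []
pushright(16): [16]
pushright(20): [16, 20]
pushright(89): [16, 20, 89]
popleft(): [20, 89]
pushright(13): [20, 89, 13]
pushleft(76): [76, 20, 89, 13]
pushright(36): [76, 20, 89, 13, 36]

Answer: 76 20 89 13 36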